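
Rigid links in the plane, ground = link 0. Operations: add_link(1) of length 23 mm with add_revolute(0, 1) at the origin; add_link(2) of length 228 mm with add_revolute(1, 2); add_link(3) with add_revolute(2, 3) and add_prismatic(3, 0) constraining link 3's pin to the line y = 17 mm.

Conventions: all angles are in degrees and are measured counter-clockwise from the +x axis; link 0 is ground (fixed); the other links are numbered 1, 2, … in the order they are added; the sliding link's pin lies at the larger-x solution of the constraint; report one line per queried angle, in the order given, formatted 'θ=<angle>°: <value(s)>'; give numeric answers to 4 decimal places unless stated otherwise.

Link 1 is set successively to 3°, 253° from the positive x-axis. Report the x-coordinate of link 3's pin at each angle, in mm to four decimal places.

geometry: r = 23 mm, L = 228 mm, e = 17 mm
θ=3°: crank pin P = (r cos θ, r sin θ) = (22.968479, 1.203727)
θ=3°: h = r sin θ − e = 1.203727 − 17 = -15.796273
θ=3°: x = r cos θ + √(L² − h²) = 22.968479 + 227.452144 = 250.420623
θ=253°: crank pin P = (r cos θ, r sin θ) = (-6.724549, -21.995009)
θ=253°: h = r sin θ − e = -21.995009 − 17 = -38.995009
θ=253°: x = r cos θ + √(L² − h²) = -6.724549 + 224.640578 = 217.916029

θ=3°: 250.4206
θ=253°: 217.9160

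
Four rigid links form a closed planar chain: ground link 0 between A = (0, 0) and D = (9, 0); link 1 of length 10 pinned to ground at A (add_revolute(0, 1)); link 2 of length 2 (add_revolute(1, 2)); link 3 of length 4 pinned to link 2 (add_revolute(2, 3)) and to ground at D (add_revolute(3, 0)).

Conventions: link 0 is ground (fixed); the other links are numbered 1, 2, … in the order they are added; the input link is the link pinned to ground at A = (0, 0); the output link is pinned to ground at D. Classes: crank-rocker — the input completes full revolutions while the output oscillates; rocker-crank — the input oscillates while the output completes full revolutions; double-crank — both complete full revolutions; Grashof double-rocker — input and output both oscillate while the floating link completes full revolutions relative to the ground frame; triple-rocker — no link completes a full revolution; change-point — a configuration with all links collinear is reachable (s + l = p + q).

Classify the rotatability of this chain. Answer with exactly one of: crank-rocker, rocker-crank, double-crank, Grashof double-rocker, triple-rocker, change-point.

lengths: ground=9, input=10, coupler=2, output=4
sorted: s=2 (shortest), l=10 (longest), p+q=13
s + l = 12 vs p + q = 13
s + l < p + q (Grashof) with shortest = coupler link → Grashof double-rocker

Grashof double-rocker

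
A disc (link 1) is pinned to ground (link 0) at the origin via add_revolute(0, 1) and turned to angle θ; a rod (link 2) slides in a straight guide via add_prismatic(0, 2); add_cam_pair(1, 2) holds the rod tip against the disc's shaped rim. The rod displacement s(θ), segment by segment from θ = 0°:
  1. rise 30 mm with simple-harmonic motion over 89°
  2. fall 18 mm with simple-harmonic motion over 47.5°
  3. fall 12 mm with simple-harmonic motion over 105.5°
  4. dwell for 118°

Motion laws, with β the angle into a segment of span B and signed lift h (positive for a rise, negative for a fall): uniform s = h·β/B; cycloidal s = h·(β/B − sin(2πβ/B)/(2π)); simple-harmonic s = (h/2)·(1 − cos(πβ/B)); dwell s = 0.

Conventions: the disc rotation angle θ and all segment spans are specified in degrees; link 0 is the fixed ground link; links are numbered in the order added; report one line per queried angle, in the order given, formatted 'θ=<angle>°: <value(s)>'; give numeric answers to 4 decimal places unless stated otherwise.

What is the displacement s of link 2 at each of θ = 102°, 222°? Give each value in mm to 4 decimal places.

segment 1 (0° to 89°, simple-harmonic, h = 30) is passed completely: s = 0.0000 + (30) = 30.0000
θ = 102° falls in segment 2 (89° to 136.5°, simple-harmonic, h = -18): β = 102 − 89 = 13°, B = 47.5°; Δs = -18/2·(1 − cos(π·0.2737)) = -3.1267; s = 30.0000 − 3.1267 = 26.8733
segment 2 (89° to 136.5°, simple-harmonic, h = -18) is passed completely: s = 30.0000 + (-18) = 12.0000
θ = 222° falls in segment 3 (136.5° to 242°, simple-harmonic, h = -12): β = 222 − 136.5 = 85.5°, B = 105.5°; Δs = -12/2·(1 − cos(π·0.8104)) = -10.9670; s = 12.0000 − 10.9670 = 1.0330

θ=102°: 26.8733
θ=222°: 1.0330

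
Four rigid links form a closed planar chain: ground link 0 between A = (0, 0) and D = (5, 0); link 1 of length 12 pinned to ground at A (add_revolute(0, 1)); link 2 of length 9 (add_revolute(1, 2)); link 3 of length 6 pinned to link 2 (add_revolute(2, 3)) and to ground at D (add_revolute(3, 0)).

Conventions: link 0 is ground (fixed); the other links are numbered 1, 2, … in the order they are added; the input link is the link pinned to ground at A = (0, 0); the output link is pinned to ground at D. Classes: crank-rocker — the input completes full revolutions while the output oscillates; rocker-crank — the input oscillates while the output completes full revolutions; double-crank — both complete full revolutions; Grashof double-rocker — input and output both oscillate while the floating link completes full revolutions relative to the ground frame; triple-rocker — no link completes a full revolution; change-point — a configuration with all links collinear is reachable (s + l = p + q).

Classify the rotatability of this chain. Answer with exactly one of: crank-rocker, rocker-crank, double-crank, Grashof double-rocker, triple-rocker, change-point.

lengths: ground=5, input=12, coupler=9, output=6
sorted: s=5 (shortest), l=12 (longest), p+q=15
s + l = 17 vs p + q = 15
s + l > p + q → non-Grashof → no link fully rotates → triple-rocker

triple-rocker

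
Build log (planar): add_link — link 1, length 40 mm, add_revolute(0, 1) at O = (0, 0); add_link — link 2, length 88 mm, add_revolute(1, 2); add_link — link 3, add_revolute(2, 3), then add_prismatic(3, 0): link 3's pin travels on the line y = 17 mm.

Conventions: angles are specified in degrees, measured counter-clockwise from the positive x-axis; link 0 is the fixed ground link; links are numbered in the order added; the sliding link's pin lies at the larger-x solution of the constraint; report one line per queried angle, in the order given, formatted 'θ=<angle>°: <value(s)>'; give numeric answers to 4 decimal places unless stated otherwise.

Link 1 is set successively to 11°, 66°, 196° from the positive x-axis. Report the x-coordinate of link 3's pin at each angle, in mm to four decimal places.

geometry: r = 40 mm, L = 88 mm, e = 17 mm
θ=11°: crank pin P = (r cos θ, r sin θ) = (39.265087, 7.632360)
θ=11°: h = r sin θ − e = 7.632360 − 17 = -9.367640
θ=11°: x = r cos θ + √(L² − h²) = 39.265087 + 87.499985 = 126.765072
θ=66°: crank pin P = (r cos θ, r sin θ) = (16.269466, 36.541818)
θ=66°: h = r sin θ − e = 36.541818 − 17 = 19.541818
θ=66°: x = r cos θ + √(L² − h²) = 16.269466 + 85.802782 = 102.072247
θ=196°: crank pin P = (r cos θ, r sin θ) = (-38.450468, -11.025494)
θ=196°: h = r sin θ − e = -11.025494 − 17 = -28.025494
θ=196°: x = r cos θ + √(L² − h²) = -38.450468 + 83.418054 = 44.967586

θ=11°: 126.7651
θ=66°: 102.0722
θ=196°: 44.9676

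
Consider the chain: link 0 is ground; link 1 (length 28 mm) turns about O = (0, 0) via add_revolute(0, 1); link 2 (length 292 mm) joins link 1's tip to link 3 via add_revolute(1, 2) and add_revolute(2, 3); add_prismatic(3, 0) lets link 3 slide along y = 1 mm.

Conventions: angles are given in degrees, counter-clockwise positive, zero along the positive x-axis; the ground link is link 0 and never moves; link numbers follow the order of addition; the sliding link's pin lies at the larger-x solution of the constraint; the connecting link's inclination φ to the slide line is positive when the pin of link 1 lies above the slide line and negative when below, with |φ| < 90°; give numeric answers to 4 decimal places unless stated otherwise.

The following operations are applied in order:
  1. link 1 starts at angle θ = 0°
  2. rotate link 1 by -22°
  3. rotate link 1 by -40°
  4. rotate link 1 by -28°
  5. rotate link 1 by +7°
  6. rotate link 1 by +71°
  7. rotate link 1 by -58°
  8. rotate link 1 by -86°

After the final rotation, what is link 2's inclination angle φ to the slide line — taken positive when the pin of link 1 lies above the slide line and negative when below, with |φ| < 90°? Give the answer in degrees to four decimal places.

geometry: r = 28 mm, L = 292 mm, e = 1 mm; θ starts at 0°
rotate link 1 by -22°: θ ← 0° -22° = -22°
rotate link 1 by -40°: θ ← -22° -40° = -62°
rotate link 1 by -28°: θ ← -62° -28° = -90°
rotate link 1 by +7°: θ ← -90° +7° = -83°
rotate link 1 by +71°: θ ← -83° +71° = -12°
rotate link 1 by -58°: θ ← -12° -58° = -70°
rotate link 1 by -86°: θ ← -70° -86° = -156°
h = r sin θ − e = -11.388626 − 1 = -12.388626
sin φ = h / L = -12.388626 / 292 = -0.04242680
φ = arcsin(-0.04242680) = -2.431607°

-2.4316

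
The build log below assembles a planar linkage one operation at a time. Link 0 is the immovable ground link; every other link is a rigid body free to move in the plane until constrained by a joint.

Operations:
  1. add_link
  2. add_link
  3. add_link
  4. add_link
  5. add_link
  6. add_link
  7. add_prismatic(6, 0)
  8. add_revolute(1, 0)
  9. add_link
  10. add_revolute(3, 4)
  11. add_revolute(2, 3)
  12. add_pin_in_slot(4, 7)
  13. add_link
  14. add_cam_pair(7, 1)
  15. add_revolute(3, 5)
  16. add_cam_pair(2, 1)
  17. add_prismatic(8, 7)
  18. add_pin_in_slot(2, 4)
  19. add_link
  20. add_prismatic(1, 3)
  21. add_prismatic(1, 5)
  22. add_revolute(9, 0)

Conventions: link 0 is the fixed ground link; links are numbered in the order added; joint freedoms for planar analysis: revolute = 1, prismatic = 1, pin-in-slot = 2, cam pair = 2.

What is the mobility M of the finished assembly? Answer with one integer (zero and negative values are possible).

link 0 = ground. State L|J1|J2 = 1|0|0
+link1  2|0|0
+link2  3|0|0
+link3  4|0|0
+link4  5|0|0
+link5  6|0|0
+link6  7|0|0
P(6,0) f=1→J1  7|1|0
R(1,0) f=1→J1  7|2|0
+link7  8|2|0
R(3,4) f=1→J1  8|3|0
R(2,3) f=1→J1  8|4|0
PS(4,7) f=2→J2  8|4|1
+link8  9|4|1
C(7,1) f=2→J2  9|4|2
R(3,5) f=1→J1  9|5|2
C(2,1) f=2→J2  9|5|3
P(8,7) f=1→J1  9|6|3
PS(2,4) f=2→J2  9|6|4
+link9  10|6|4
P(1,3) f=1→J1  10|7|4
P(1,5) f=1→J1  10|8|4
R(9,0) f=1→J1  10|9|4
M = 3(10−1)−2·9−4 = 27−18−4 = 5

M = 5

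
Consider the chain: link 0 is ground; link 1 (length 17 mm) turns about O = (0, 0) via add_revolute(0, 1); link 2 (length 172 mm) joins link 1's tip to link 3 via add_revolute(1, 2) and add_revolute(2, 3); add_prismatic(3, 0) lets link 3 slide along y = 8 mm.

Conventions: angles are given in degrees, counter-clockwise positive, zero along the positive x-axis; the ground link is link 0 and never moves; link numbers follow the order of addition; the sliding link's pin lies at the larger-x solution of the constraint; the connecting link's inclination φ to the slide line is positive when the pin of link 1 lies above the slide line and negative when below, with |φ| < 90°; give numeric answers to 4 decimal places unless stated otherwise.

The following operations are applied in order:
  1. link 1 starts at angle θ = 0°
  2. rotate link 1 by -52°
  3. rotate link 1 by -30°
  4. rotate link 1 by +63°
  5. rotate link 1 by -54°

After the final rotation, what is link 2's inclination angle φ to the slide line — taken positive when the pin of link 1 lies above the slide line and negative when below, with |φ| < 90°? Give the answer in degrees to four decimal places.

geometry: r = 17 mm, L = 172 mm, e = 8 mm; θ starts at 0°
rotate link 1 by -52°: θ ← 0° -52° = -52°
rotate link 1 by -30°: θ ← -52° -30° = -82°
rotate link 1 by +63°: θ ← -82° +63° = -19°
rotate link 1 by -54°: θ ← -19° -54° = -73°
h = r sin θ − e = -16.257181 − 8 = -24.257181
sin φ = h / L = -24.257181 / 172 = -0.14103012
φ = arcsin(-0.14103012) = -8.107459°

-8.1075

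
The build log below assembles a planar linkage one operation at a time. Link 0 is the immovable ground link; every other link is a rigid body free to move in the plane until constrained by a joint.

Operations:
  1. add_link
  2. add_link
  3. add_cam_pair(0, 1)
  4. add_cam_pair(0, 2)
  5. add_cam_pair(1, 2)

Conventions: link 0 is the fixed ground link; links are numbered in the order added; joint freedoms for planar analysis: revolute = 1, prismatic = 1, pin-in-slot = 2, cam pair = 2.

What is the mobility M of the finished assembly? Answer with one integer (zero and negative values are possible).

link 0 = ground. State L|J1|J2 = 1|0|0
+link1  2|0|0
+link2  3|0|0
C(0,1) f=2→J2  3|0|1
C(0,2) f=2→J2  3|0|2
C(1,2) f=2→J2  3|0|3
M = 3(3−1)−2·0−3 = 6−0−3 = 3

M = 3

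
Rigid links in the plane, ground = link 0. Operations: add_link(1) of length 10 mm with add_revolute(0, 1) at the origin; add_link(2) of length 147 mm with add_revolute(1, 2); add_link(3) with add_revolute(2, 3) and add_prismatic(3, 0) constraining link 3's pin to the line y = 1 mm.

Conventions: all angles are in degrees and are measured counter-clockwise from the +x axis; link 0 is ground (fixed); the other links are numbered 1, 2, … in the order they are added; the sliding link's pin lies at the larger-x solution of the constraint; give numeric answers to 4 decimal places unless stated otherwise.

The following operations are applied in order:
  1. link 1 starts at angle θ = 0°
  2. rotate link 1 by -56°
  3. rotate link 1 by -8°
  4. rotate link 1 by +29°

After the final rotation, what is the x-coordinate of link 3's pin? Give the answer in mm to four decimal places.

geometry: r = 10 mm, L = 147 mm, e = 1 mm; θ starts at 0°
rotate link 1 by -56°: θ ← 0° -56° = -56°
rotate link 1 by -8°: θ ← -56° -8° = -64°
rotate link 1 by +29°: θ ← -64° +29° = -35°
crank pin P = (r cos θ, r sin θ) = (8.191520, -5.735764)
h = r sin θ − e = -5.735764 − 1 = -6.735764
x = r cos θ + √(L² − h²) = 8.191520 + 146.845597 = 155.037118

155.0371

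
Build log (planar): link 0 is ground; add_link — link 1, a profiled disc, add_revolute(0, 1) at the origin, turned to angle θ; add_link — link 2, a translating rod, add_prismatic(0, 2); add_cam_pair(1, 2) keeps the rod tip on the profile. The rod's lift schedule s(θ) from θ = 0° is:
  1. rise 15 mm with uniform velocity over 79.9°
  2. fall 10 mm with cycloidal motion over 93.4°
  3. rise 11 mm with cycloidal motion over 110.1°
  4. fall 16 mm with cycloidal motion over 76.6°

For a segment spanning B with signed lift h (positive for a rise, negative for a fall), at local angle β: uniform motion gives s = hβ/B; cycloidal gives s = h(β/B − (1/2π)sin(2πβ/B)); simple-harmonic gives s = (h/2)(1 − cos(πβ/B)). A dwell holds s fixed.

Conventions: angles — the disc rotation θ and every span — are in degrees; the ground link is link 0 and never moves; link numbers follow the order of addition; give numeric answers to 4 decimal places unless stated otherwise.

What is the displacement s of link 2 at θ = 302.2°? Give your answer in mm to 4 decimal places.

seg 1 [0°–79.9°] uniform, h=15: full span → s += 15 → s = 15.0000
seg 2 [79.9°–173.3°] cycloidal, h=-10: full span → s += -10 → s = 5.0000
seg 3 [173.3°–283.4°] cycloidal, h=11: full span → s += 11 → s = 16.0000
seg 4 [283.4°–360°] cycloidal, h=-16: θ=302.2° here. β=18.8, B=76.6. -16·(0.2454 − sin(2π·0.2454)/(2π)) = -1.3815 → s = 14.6185

14.6185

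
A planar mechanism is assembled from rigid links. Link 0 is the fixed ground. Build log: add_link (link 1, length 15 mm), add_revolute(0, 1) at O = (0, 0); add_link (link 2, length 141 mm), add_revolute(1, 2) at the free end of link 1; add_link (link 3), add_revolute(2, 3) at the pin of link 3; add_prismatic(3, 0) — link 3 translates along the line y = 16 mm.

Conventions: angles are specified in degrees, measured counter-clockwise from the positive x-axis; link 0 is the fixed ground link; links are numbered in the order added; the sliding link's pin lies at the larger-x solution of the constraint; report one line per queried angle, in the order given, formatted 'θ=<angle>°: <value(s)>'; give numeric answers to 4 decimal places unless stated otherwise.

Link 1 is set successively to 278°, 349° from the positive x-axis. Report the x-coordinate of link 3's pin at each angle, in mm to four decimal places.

geometry: r = 15 mm, L = 141 mm, e = 16 mm
θ=278°: crank pin P = (r cos θ, r sin θ) = (2.087597, -14.854021)
θ=278°: h = r sin θ − e = -14.854021 − 16 = -30.854021
θ=278°: x = r cos θ + √(L² − h²) = 2.087597 + 137.582809 = 139.670406
θ=349°: crank pin P = (r cos θ, r sin θ) = (14.724408, -2.862135)
θ=349°: h = r sin θ − e = -2.862135 − 16 = -18.862135
θ=349°: x = r cos θ + √(L² − h²) = 14.724408 + 139.732673 = 154.457081

θ=278°: 139.6704
θ=349°: 154.4571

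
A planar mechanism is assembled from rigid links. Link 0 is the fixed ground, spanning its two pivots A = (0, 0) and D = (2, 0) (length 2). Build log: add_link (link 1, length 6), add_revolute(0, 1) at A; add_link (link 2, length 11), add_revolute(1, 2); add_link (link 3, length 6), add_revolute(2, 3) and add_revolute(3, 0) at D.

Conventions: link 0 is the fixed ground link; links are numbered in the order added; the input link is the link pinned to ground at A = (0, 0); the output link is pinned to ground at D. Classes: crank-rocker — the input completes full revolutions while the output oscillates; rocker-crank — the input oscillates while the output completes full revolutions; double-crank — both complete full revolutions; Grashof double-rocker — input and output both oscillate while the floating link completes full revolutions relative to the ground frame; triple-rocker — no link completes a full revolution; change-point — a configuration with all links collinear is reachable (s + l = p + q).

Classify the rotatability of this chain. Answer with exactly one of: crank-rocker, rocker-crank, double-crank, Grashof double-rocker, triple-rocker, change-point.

lengths: ground=2, input=6, coupler=11, output=6
sorted: s=2 (shortest), l=11 (longest), p+q=12
s + l = 13 vs p + q = 12
s + l > p + q → non-Grashof → no link fully rotates → triple-rocker

triple-rocker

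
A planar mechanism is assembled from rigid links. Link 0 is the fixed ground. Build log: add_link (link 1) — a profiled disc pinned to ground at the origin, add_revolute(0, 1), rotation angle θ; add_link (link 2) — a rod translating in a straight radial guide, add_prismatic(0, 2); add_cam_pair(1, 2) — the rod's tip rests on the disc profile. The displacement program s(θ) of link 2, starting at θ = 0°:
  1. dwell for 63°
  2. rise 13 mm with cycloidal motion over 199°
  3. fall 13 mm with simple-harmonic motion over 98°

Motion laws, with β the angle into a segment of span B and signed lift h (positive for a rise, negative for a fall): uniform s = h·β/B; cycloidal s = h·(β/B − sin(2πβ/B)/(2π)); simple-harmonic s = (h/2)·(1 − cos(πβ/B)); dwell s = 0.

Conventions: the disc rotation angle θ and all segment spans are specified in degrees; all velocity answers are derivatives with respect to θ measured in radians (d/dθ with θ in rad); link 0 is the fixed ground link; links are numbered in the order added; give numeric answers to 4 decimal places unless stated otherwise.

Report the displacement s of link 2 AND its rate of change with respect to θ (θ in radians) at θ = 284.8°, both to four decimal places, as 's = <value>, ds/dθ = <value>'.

seg 1 [0°–63°] dwell: s stays 0.0000
seg 2 [63°–262°] cycloidal, h=13: full span → s += 13 → s = 13.0000
seg 3 [262°–360°] simple-harmonic, h=-13: θ=284.8° here. β=22.8, B=98. -13/2·(1 − cos(π·0.2327)) = -1.6603 → s = 11.3397
velocity in seg [262°–360°] (simple-harmonic), θ in radians: β = 22.8° = 0.3979 rad, B = 98° = 1.7104 rad; ds/dθ = (πh/(2B)) sin(πβ/B) = (π·(-13)/(2·1.7104)) sin(π·0.2327) = -7.969621 mm/rad

s = 11.3397, ds/dθ = -7.9696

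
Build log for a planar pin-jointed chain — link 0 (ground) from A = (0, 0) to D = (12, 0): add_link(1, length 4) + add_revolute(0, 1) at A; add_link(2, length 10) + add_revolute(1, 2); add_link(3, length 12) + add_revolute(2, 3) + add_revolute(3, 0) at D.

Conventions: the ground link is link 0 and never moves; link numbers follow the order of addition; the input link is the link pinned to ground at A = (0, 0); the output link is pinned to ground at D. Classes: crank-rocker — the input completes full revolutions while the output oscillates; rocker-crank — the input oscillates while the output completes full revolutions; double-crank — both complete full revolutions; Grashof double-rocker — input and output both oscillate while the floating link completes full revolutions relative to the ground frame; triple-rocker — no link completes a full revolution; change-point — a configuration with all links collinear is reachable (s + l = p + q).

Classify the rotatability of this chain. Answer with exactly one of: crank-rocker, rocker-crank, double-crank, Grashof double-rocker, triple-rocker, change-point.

lengths: ground=12, input=4, coupler=10, output=12
sorted: s=4 (shortest), l=12 (longest), p+q=22
s + l = 16 vs p + q = 22
s + l < p + q (Grashof) with shortest = input link → crank-rocker

crank-rocker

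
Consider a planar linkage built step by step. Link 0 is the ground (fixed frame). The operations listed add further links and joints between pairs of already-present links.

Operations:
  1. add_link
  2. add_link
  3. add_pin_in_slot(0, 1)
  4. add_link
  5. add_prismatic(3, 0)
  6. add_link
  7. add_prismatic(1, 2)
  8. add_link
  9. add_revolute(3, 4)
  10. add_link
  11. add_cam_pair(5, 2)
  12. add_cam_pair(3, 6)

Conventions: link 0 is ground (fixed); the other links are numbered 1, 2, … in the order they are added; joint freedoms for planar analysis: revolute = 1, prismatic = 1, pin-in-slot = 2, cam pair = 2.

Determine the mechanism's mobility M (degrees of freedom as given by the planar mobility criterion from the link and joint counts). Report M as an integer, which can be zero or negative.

(L,J1,J2)=(1,0,0); link0 fixed
link1: (2,0,0)
link2: (3,0,0)
PS 0-1 [J2]: (3,0,1)
link3: (4,0,1)
P 3-0 [J1]: (4,1,1)
link4: (5,1,1)
P 1-2 [J1]: (5,2,1)
link5: (6,2,1)
R 3-4 [J1]: (6,3,1)
link6: (7,3,1)
C 5-2 [J2]: (7,3,2)
C 3-6 [J2]: (7,3,3)
Grübler: 3·6 − 2·3 − 3 = 9

M = 9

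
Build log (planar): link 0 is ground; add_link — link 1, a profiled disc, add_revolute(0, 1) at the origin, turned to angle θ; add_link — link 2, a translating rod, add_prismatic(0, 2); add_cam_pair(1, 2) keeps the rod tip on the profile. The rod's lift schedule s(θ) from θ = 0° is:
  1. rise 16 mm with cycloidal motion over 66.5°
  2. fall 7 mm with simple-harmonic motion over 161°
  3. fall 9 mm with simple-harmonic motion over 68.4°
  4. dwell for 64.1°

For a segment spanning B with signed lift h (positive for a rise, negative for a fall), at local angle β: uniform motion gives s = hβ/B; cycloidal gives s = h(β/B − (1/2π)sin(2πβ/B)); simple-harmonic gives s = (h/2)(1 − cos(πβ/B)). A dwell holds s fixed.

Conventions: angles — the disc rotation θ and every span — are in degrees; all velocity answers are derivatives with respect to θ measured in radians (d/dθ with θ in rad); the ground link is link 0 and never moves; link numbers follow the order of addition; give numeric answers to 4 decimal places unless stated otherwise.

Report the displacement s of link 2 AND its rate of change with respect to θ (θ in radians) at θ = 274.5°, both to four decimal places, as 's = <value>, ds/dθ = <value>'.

seg 1 [0°–66.5°] cycloidal, h=16: full span → s += 16 → s = 16.0000
seg 2 [66.5°–227.5°] simple-harmonic, h=-7: full span → s += -7 → s = 9.0000
seg 3 [227.5°–295.9°] simple-harmonic, h=-9: θ=274.5° here. β=47, B=68.4. -9/2·(1 − cos(π·0.6871)) = -6.9958 → s = 2.0042
velocity in seg [227.5°–295.9°] (simple-harmonic), θ in radians: β = 47° = 0.8203 rad, B = 68.4° = 1.1938 rad; ds/dθ = (πh/(2B)) sin(πβ/B) = (π·(-9)/(2·1.1938)) sin(π·0.6871) = -9.853899 mm/rad

s = 2.0042, ds/dθ = -9.8539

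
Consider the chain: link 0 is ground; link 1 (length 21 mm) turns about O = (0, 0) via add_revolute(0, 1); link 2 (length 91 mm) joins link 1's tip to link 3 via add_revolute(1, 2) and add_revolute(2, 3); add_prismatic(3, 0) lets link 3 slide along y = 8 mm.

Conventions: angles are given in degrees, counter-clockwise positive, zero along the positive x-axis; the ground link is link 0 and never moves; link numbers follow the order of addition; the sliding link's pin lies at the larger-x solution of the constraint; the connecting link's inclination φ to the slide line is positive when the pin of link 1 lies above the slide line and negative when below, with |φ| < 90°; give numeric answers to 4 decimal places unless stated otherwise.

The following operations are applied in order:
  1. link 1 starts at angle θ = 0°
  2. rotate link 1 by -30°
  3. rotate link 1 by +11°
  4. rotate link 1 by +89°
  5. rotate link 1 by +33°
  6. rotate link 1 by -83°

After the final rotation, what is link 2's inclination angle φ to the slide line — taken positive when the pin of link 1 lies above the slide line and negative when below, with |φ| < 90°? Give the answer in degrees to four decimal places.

geometry: r = 21 mm, L = 91 mm, e = 8 mm; θ starts at 0°
rotate link 1 by -30°: θ ← 0° -30° = -30°
rotate link 1 by +11°: θ ← -30° +11° = -19°
rotate link 1 by +89°: θ ← -19° +89° = 70°
rotate link 1 by +33°: θ ← 70° +33° = 103°
rotate link 1 by -83°: θ ← 103° -83° = 20°
h = r sin θ − e = 7.182423 − 8 = -0.817577
sin φ = h / L = -0.817577 / 91 = -0.00898436
φ = arcsin(-0.00898436) = -0.514773°

-0.5148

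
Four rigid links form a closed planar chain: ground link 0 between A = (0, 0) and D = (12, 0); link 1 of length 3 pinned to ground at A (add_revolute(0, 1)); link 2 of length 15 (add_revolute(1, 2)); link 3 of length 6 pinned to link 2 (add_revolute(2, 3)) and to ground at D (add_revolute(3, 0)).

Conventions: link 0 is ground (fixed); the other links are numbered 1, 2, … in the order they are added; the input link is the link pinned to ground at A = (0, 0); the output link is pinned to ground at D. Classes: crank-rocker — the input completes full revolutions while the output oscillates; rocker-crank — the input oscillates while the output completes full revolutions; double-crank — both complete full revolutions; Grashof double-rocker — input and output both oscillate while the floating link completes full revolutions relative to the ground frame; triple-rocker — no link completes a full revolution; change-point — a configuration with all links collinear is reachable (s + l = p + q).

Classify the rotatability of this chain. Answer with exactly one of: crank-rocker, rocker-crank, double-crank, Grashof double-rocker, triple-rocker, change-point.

lengths: ground=12, input=3, coupler=15, output=6
sorted: s=3 (shortest), l=15 (longest), p+q=18
s + l = 18 vs p + q = 18
s + l = p + q → change-point (collinear configuration reachable)

change-point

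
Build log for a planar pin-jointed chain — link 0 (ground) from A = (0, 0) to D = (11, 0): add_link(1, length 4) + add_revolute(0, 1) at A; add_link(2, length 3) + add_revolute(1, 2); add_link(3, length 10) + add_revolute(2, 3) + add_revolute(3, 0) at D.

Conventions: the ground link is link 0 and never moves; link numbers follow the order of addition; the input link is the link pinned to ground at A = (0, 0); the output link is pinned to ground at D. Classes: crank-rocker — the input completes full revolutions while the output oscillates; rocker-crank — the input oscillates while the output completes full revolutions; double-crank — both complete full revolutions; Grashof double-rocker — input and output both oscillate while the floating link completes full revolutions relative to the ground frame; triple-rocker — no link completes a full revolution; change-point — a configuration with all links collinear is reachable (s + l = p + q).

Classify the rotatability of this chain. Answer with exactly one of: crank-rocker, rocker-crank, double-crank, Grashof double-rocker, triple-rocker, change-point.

lengths: ground=11, input=4, coupler=3, output=10
sorted: s=3 (shortest), l=11 (longest), p+q=14
s + l = 14 vs p + q = 14
s + l = p + q → change-point (collinear configuration reachable)

change-point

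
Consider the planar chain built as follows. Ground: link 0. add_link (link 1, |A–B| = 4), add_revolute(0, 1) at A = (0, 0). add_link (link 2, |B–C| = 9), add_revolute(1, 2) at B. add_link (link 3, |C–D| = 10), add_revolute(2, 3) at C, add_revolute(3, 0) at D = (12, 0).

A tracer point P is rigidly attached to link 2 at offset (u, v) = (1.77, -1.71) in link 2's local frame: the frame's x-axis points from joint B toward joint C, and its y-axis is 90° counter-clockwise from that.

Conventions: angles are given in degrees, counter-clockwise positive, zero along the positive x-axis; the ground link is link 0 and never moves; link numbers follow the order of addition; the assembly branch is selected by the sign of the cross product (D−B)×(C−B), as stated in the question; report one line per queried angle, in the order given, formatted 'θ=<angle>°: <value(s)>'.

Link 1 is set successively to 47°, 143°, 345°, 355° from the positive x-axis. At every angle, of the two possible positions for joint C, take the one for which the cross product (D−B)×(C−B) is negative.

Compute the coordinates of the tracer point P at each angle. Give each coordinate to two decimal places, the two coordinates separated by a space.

A=(0,0), D=(12.00,0)
θ=47°: B = A + 4.00·(cos47°, sin47°) = (2.7280, 2.9254)
θ=47°: |BD| = 9.7226
θ=47°: circle(B,9.00) ∩ circle(D,10.00): a=3.8842, h=8.1187
θ=47°:   candidates: C₊=(8.8750,9.4992) cross=78.934; C₋=(3.9893,-5.9858) cross=-78.934
θ=47°:   branch - wants cross < 0 → take C=(3.9893,-5.9858) (cross=-78.934)
θ=47°: ex = (C−B)/|BC| = (0.1401,-0.9901); ey = (0.9901,0.1401)
θ=47°: P = B + 1.77·ex + -1.71·ey = (1.2829,0.9332)
θ=143°: B = A + 4.00·(cos143°, sin143°) = (-3.1945, 2.4073)
θ=143°: |BD| = 15.3841
θ=143°: circle(B,9.00) ∩ circle(D,10.00): a=7.0745, h=5.5634
θ=143°:   candidates: C₊=(4.6634,6.7951) cross=85.588; C₋=(2.9223,-4.1946) cross=-85.588
θ=143°:   branch - wants cross < 0 → take C=(2.9223,-4.1946) (cross=-85.588)
θ=143°: ex = (C−B)/|BC| = (0.6796,-0.7335); ey = (0.7335,0.6796)
θ=143°: P = B + 1.77·ex + -1.71·ey = (-3.2459,-0.0533)
θ=345°: B = A + 4.00·(cos345°, sin345°) = (3.8637, -1.0353)
θ=345°: |BD| = 8.2019
θ=345°: circle(B,9.00) ∩ circle(D,10.00): a=2.9427, h=8.5053
θ=345°:   candidates: C₊=(5.7093,7.7735) cross=69.760; C₋=(7.8564,-9.1011) cross=-69.760
θ=345°:   branch - wants cross < 0 → take C=(7.8564,-9.1011) (cross=-69.760)
θ=345°: ex = (C−B)/|BC| = (0.4436,-0.8962); ey = (0.8962,0.4436)
θ=345°: P = B + 1.77·ex + -1.71·ey = (3.1164,-3.3802)
θ=355°: B = A + 4.00·(cos355°, sin355°) = (3.9848, -0.3486)
θ=355°: |BD| = 8.0228
θ=355°: circle(B,9.00) ∩ circle(D,10.00): a=2.8273, h=8.5444
θ=355°:   candidates: C₊=(6.4381,8.3105) cross=68.550; C₋=(7.1807,-8.7621) cross=-68.550
θ=355°:   branch - wants cross < 0 → take C=(7.1807,-8.7621) (cross=-68.550)
θ=355°: ex = (C−B)/|BC| = (0.3551,-0.9348); ey = (0.9348,0.3551)
θ=355°: P = B + 1.77·ex + -1.71·ey = (3.0147,-2.6105)

θ=47°: 1.28 0.93
θ=143°: -3.25 -0.05
θ=345°: 3.12 -3.38
θ=355°: 3.01 -2.61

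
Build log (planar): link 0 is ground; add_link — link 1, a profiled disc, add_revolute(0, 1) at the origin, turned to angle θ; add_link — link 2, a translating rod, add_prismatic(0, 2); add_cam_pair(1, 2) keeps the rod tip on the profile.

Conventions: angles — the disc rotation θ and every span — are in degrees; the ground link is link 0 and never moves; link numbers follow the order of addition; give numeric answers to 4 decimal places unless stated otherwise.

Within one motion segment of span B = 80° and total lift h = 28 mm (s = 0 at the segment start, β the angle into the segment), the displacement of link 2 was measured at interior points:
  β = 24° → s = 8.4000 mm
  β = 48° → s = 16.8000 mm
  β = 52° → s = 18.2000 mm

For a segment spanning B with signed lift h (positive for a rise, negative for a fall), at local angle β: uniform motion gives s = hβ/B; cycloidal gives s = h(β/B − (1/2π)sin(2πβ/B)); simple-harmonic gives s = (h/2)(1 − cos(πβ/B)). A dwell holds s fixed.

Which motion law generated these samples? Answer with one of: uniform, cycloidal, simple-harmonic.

candidates at β/B = r: uniform s = h·r (linear in β); cycloidal s = h·(r − sin(2πr)/(2π)); simple-harmonic s = (h/2)(1 − cos(πr))
β=24°: printed 8.4000 | uniform 8.4000, cycloidal 4.1618, simple-harmonic 5.7710
β=48°: printed 16.8000 | uniform 16.8000, cycloidal 19.4194, simple-harmonic 18.3262
β=52°: printed 18.2000 | uniform 18.2000, cycloidal 21.8053, simple-harmonic 20.3559
only one law matches every sample → uniform

uniform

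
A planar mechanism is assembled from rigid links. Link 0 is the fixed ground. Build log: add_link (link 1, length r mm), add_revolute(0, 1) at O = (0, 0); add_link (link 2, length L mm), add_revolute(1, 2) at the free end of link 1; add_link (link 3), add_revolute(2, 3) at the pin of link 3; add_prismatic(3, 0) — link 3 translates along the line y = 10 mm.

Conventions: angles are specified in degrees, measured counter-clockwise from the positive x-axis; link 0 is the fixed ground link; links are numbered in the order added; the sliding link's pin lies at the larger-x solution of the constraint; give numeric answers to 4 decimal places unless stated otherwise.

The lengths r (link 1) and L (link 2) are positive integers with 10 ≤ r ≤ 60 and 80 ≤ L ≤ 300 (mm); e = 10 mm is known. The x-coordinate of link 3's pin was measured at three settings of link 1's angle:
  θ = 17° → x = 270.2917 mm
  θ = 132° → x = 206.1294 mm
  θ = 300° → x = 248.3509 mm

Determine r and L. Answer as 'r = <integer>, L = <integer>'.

constraint per measurement: (x − r cos θ)² + (r sin θ − e)² = L²
subtracting the θ₁ and θ₂ equations cancels the r² and L² terms:
r = (x₁² − x₂²) / (2[(x₁cos θ₁ + e sin θ₁) − (x₂cos θ₂ + e sin θ₂)]) = 39.0000 → r = 39
L² = (x₁ − r cos θ₁)² + (r sin θ₁ − e)² = 54289.0166 → L = 233.0000 → L = 233
check at θ₃=300°: x = 248.3509 (printed 248.3509) ✓

r = 39, L = 233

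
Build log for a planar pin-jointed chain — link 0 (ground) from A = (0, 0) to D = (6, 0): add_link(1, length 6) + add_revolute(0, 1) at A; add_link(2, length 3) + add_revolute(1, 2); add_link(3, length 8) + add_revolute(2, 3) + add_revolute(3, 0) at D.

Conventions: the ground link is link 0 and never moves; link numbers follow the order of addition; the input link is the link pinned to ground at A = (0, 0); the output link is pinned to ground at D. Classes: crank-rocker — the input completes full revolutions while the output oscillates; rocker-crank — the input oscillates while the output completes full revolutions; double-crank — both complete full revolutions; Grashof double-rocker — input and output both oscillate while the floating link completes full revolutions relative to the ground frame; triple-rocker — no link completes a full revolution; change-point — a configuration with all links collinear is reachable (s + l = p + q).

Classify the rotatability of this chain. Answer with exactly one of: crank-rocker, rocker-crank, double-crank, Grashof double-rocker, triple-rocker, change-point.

lengths: ground=6, input=6, coupler=3, output=8
sorted: s=3 (shortest), l=8 (longest), p+q=12
s + l = 11 vs p + q = 12
s + l < p + q (Grashof) with shortest = coupler link → Grashof double-rocker

Grashof double-rocker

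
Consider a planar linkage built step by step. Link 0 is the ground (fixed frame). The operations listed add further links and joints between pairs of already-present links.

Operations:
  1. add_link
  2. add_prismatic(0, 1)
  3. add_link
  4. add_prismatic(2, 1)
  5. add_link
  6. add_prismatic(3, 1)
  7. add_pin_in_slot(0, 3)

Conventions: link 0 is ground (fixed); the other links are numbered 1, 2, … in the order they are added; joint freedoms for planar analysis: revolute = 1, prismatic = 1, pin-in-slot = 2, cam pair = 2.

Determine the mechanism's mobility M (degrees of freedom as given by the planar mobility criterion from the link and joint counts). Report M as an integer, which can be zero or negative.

ground; <1,0,0>
#1 <2,0,0>
P:0↔1 J1 <2,1,0>
#2 <3,1,0>
P:2↔1 J1 <3,2,0>
#3 <4,2,0>
P:3↔1 J1 <4,3,0>
PS:0↔3 J2 <4,3,1>
3×3 − 2×3 − 1×1 = 2

M = 2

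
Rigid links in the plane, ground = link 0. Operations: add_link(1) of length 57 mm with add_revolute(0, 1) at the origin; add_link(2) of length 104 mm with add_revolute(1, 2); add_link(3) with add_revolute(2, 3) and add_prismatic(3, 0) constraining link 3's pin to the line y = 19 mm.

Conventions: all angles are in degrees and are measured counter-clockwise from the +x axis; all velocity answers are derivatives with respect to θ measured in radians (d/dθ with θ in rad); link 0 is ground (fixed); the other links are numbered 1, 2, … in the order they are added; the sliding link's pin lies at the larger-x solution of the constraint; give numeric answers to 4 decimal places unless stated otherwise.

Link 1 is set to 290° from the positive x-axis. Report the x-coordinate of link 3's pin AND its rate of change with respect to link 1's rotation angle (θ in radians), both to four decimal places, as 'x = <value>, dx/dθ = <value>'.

geometry: r = 57 mm, L = 104 mm, e = 19 mm
crank pin P = (r cos θ, r sin θ) = (19.495148, -53.562479)
h = r sin θ − e = -53.562479 − 19 = -72.562479
x = r cos θ + √(L² − h²) = 19.495148 + 74.502930 = 93.998078
dx/dθ = −r sin θ − h·r cos θ/√(L² − h²) (θ in radians; h = -72.562479) = 72.549871

x = 93.9981, dx/dθ = 72.5499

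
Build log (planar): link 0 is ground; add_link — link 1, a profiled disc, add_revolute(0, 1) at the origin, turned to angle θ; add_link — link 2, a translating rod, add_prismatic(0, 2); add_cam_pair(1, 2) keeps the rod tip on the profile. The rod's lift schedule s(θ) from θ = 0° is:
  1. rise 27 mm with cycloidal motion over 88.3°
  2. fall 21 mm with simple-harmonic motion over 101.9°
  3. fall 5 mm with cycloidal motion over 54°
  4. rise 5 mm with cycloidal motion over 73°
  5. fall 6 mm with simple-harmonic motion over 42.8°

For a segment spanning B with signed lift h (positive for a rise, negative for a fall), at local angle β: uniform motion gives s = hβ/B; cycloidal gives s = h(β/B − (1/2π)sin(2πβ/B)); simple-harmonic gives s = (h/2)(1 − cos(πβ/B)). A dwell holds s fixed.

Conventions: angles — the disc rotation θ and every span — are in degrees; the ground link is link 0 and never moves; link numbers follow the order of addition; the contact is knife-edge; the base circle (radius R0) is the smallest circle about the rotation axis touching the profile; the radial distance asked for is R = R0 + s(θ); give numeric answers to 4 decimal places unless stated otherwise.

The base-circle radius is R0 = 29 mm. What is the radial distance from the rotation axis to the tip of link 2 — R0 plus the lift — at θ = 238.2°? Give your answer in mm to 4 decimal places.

seg 1 [0°–88.3°] cycloidal, h=27: full span → s += 27 → s = 27.0000
seg 2 [88.3°–190.2°] simple-harmonic, h=-21: full span → s += -21 → s = 6.0000
seg 3 [190.2°–244.2°] cycloidal, h=-5: θ=238.2° here. β=48, B=54. -5·(0.8889 − sin(2π·0.8889)/(2π)) = -4.9560 → s = 1.0440
R = R0 + s = 29 + 1.0440 = 30.0440

30.0440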